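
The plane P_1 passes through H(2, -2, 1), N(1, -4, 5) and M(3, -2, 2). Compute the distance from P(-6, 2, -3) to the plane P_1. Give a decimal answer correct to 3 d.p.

HN = (-1, -2, 4), HM = (1, 0, 1); a normal to P_1 is HN × HM = (-2, 5, 2).
Using H: P_1 has equation -2x + 5y + 2z = -12.
n·P − d = (-2)·(-6) + (5)·(2) + (2)·(-3) − (-12) = 28; |n| = √33.
Distance = |28| / √33 = 28/√33 ≈ 4.874.

4.874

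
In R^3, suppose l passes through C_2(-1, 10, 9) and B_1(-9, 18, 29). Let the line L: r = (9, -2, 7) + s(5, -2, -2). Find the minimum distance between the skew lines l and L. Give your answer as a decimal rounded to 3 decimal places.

A direction vector for l is B_1 − C_2 = (-8, 8, 20).
Common perpendicular direction n = (-8, 8, 20) × (5, -2, -2) = (24, 84, -24).
With w = (9, -2, 7) − (-1, 10, 9) = (10, -12, -2), w · n = -720.
Distance = |w · n| / |n| = |-720| / √8208 ≈ 7.947.

7.947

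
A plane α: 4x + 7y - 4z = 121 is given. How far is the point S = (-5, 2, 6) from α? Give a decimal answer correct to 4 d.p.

16.7778

n·S − d = (4)·(-5) + (7)·(2) + (-4)·(6) − 121 = -151; |n| = √81.
Distance = |-151| / √81 = 151/√81 ≈ 16.7778.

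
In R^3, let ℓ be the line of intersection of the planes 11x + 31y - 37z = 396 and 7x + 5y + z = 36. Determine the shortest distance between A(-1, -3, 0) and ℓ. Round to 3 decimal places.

10.372

Direction of ℓ: (11, 31, -37) × (7, 5, 1) = (216, -270, -162).
A point on ℓ: solving the two plane equations with x = 4 gives (4, 3, -7).
Taking (4, 3, -7) on ℓ with direction v = (216, -270, -162): w = A − (4, 3, -7) = (-5, -6, 7), and w × v = (2862, 702, 2646).
Distance = |w × v| / |v| = √15685164 / √145800 ≈ 10.372.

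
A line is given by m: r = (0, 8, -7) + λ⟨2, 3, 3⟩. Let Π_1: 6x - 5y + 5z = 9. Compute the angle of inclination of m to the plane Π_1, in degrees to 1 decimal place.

16.0

sin θ = |n·v| / (|n||v|) = |12| / (√86 · √22) = 0.27588.
θ ≈ 16.0°.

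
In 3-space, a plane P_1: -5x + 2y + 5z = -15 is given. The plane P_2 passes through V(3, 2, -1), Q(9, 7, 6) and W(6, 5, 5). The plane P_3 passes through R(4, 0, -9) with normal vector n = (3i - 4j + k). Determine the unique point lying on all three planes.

VQ = (6, 5, 7), VW = (3, 3, 6); a normal to P_2 is VQ × VW = (9, -15, 3).
Using V: P_2 has equation 9x - 15y + 3z = -6.
P_3: n·r = n·R gives 3x - 4y + z = 3.
Solving the 3×3 linear system -5x + 2y + 5z = -15, 9x - 15y + 3z = -6, 3x - 4y + z = 3 (e.g. by elimination or Cramer's rule, determinant = 60) gives (7, 5, 2).

(7, 5, 2)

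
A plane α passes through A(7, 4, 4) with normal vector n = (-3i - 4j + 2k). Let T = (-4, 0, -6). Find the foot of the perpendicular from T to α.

(-1, 4, -8)

α: n·r = n·A gives -3x - 4y + 2z = -29.
Foot = T − λn with λ = (n·T − d)/|n|² = (0 − (-29))/29 = 1.
Foot = (-4, 0, -6) − 1·(-3, -4, 2) = (-1, 4, -8).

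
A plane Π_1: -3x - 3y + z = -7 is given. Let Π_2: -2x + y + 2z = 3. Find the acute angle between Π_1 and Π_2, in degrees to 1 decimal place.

67.5

cos θ = |n₁·n₂| / (|n₁||n₂|) = |5| / (√19 · √9).
θ = arccos(0.38236) ≈ 67.5°.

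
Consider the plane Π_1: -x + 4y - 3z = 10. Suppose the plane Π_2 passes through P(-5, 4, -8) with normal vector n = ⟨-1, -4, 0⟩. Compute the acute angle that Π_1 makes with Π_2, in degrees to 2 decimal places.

Π_2: n·r = n·P gives -x - 4y = -11.
cos θ = |n₁·n₂| / (|n₁||n₂|) = |-15| / (√26 · √17).
θ = arccos(0.71348) ≈ 44.48°.

44.48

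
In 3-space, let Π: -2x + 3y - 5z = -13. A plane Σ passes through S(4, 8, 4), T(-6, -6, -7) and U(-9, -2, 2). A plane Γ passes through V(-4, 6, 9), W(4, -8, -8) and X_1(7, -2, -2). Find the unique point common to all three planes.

(-5, 4, 7)

ST = (-10, -14, -11), SU = (-13, -10, -2); a normal to Σ is ST × SU = (-82, 123, -82).
Using S: Σ has equation -82x + 123y - 82z = 328.
VW = (8, -14, -17), VX_1 = (11, -8, -11); a normal to Γ is VW × VX_1 = (18, -99, 90).
Using V: Γ has equation 18x - 99y + 90z = 144.
Solving the 3×3 linear system -2x + 3y - 5z = -13, -82x + 123y - 82z = 328, 18x - 99y + 90z = 144 (e.g. by elimination or Cramer's rule, determinant = -17712) gives (-5, 4, 7).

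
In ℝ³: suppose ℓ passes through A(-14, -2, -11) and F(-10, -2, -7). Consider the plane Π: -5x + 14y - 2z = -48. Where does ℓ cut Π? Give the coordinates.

A direction vector for ℓ is F − A = (4, 0, 4).
Substitute r = (-14, -2, -11) + t(4, 0, 4) into the plane: 64 + (-28)t = -48, so t = 4.
Intersection: (-14, -2, -11) + 4·(4, 0, 4) = (2, -2, 5).

(2, -2, 5)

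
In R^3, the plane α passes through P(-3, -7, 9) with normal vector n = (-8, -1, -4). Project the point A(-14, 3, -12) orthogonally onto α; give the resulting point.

(2, 5, -4)

α: n·r = n·P gives -8x - y - 4z = -5.
Foot = A − λn with λ = (n·A − d)/|n|² = (157 − (-5))/81 = 2.
Foot = (-14, 3, -12) − 2·(-8, -1, -4) = (2, 5, -4).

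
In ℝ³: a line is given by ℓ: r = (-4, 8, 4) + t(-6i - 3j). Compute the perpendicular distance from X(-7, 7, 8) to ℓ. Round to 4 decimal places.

4.0249

Taking (-4, 8, 4) on ℓ with direction v = (-6, -3, 0): w = X − (-4, 8, 4) = (-3, -1, 4), and w × v = (12, -24, 3).
Distance = |w × v| / |v| = √729 / √45 ≈ 4.0249.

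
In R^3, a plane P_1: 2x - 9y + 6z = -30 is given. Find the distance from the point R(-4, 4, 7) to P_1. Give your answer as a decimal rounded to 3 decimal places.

2.545

n·R − d = (2)·(-4) + (-9)·(4) + (6)·(7) − (-30) = 28; |n| = √121.
Distance = |28| / √121 = 28/√121 ≈ 2.545.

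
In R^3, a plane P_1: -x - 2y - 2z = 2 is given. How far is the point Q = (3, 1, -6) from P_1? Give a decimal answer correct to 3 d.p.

n·Q − d = (-1)·(3) + (-2)·(1) + (-2)·(-6) − 2 = 5; |n| = √9.
Distance = |5| / √9 = 5/√9 ≈ 1.667.

1.667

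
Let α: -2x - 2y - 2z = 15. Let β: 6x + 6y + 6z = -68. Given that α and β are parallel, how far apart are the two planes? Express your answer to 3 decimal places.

Rescale β by 1/(-3): -2x - 2y - 2z = 68/3. Then distance = |15 − (68/3)| / √12 ≈ 2.213.

2.213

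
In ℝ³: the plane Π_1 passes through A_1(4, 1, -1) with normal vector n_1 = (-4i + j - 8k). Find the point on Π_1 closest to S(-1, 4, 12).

(-5, 5, 4)

Π_1: n_1·r = n_1·A_1 gives -4x + y - 8z = -7.
Foot = S − λn with λ = (n·S − d)/|n|² = (-88 − (-7))/81 = -1.
Foot = (-1, 4, 12) − (-1)·(-4, 1, -8) = (-5, 5, 4).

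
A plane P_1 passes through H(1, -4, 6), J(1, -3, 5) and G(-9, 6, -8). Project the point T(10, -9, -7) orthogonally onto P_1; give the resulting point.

HJ = (0, 1, -1), HG = (-10, 10, -14); a normal to P_1 is HJ × HG = (-4, 10, 10).
Using H: P_1 has equation -4x + 10y + 10z = 16.
Foot = T − λn with λ = (n·T − d)/|n|² = (-200 − 16)/216 = -1.
Foot = (10, -9, -7) − (-1)·(-4, 10, 10) = (6, 1, 3).

(6, 1, 3)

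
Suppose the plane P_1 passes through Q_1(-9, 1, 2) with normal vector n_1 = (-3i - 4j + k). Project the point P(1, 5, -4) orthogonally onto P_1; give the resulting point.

P_1: n_1·r = n_1·Q_1 gives -3x - 4y + z = 25.
Foot = P − λn with λ = (n·P − d)/|n|² = (-27 − 25)/26 = -2.
Foot = (1, 5, -4) − (-2)·(-3, -4, 1) = (-5, -3, -2).

(-5, -3, -2)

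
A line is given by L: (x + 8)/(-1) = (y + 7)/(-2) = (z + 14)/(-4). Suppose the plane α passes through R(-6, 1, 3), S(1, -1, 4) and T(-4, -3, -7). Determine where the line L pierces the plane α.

(-5, -1, -2)

L has direction (-1, -2, -4) through (-8, -7, -14).
RS = (7, -2, 1), RT = (2, -4, -10); a normal to α is RS × RT = (24, 72, -24).
Using R: α has equation 24x + 72y - 24z = -144.
Substitute r = (-8, -7, -14) + t(-1, -2, -4) into the plane: -360 + (-72)t = -144, so t = -3.
Intersection: (-8, -7, -14) + (-3)·(-1, -2, -4) = (-5, -1, -2).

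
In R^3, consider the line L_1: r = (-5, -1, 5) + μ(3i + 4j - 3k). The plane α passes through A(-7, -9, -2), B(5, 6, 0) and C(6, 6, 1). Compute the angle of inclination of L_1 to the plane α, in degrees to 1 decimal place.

AB = (12, 15, 2), AC = (13, 15, 3); a normal to α is AB × AC = (15, -10, -15).
Using A: α has equation 15x - 10y - 15z = 15.
sin θ = |n·v| / (|n||v|) = |50| / (√550 · √34) = 0.36564.
θ ≈ 21.4°.

21.4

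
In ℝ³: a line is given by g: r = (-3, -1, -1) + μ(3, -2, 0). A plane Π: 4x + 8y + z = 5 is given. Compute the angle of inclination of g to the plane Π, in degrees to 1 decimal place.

7.1

sin θ = |n·v| / (|n||v|) = |-4| / (√81 · √13) = 0.12327.
θ ≈ 7.1°.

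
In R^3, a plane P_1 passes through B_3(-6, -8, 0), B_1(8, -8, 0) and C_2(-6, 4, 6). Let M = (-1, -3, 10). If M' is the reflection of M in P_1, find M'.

(-1, 3, -2)

B_3B_1 = (14, 0, 0), B_3C_2 = (0, 12, 6); a normal to P_1 is B_3B_1 × B_3C_2 = (0, -84, 168).
Using B_3: P_1 has equation -84y + 168z = 672.
λ = (n·M − d)/|n|² = (1932 − 672)/35280 = 1/28.
Reflection = M − 2λn = (-1, -3, 10) − (1/14)·(0, -84, 168) = (-1, 3, -2).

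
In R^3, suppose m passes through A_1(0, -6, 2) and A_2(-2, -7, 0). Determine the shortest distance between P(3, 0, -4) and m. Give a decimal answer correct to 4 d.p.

A direction vector for m is A_2 − A_1 = (-2, -1, -2).
Taking (0, -6, 2) on m with direction v = (-2, -1, -2): w = P − (0, -6, 2) = (3, 6, -6), and w × v = (-18, 18, 9).
Distance = |w × v| / |v| = √729 / √9 ≈ 9.0000.

9.0000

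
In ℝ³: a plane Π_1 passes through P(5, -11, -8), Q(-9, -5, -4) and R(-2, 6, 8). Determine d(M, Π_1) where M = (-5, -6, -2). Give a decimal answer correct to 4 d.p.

PQ = (-14, 6, 4), PR = (-7, 17, 16); a normal to Π_1 is PQ × PR = (28, 196, -196).
Using P: Π_1 has equation 28x + 196y - 196z = -448.
n·M − d = (28)·(-5) + (196)·(-6) + (-196)·(-2) − (-448) = -476; |n| = √77616.
Distance = |-476| / √77616 = 476/√77616 ≈ 1.7086.

1.7086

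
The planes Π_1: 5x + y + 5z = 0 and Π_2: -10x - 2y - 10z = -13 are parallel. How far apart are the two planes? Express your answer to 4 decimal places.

Rescale Π_2 by 1/(-2): 5x + y + 5z = 13/2. Then distance = |0 − (13/2)| / √51 ≈ 0.9102.

0.9102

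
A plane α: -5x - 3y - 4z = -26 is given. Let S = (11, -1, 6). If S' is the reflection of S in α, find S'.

(1, -7, -2)

λ = (n·S − d)/|n|² = (-76 − (-26))/50 = -1.
Reflection = S − 2λn = (11, -1, 6) − (-2)·(-5, -3, -4) = (1, -7, -2).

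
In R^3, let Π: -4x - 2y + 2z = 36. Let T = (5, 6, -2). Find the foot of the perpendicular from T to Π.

(-7, 0, 4)

Foot = T − λn with λ = (n·T − d)/|n|² = (-36 − 36)/24 = -3.
Foot = (5, 6, -2) − (-3)·(-4, -2, 2) = (-7, 0, 4).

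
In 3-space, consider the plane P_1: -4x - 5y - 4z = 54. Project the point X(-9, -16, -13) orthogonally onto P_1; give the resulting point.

(-1, -6, -5)

Foot = X − λn with λ = (n·X − d)/|n|² = (168 − 54)/57 = 2.
Foot = (-9, -16, -13) − 2·(-4, -5, -4) = (-1, -6, -5).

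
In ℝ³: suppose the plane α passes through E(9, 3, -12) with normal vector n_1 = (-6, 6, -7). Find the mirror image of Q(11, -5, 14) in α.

α: n_1·r = n_1·E gives -6x + 6y - 7z = 48.
λ = (n·Q − d)/|n|² = (-194 − 48)/121 = -2.
Reflection = Q − 2λn = (11, -5, 14) − (-4)·(-6, 6, -7) = (-13, 19, -14).

(-13, 19, -14)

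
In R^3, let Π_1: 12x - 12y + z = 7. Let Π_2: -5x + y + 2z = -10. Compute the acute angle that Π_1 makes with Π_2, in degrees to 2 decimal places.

41.26

cos θ = |n₁·n₂| / (|n₁||n₂|) = |-70| / (√289 · √30).
θ = arccos(0.75178) ≈ 41.26°.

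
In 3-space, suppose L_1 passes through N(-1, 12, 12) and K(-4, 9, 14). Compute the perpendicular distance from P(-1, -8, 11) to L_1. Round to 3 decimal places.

15.751

A direction vector for L_1 is K − N = (-3, -3, 2).
Taking (-1, 12, 12) on L_1 with direction v = (-3, -3, 2): w = P − (-1, 12, 12) = (0, -20, -1), and w × v = (-43, 3, -60).
Distance = |w × v| / |v| = √5458 / √22 ≈ 15.751.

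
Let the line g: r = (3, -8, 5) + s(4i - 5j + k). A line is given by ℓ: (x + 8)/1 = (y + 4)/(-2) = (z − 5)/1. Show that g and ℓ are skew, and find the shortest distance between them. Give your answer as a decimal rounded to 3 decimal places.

4.041

ℓ has direction (1, -2, 1) through (-8, -4, 5).
Common perpendicular direction n = (4, -5, 1) × (1, -2, 1) = (-3, -3, -3).
With w = (-8, -4, 5) − (3, -8, 5) = (-11, 4, 0), w · n = 21.
Since n ≠ 0 the lines are not parallel, and w · n = 21 ≠ 0 so they do not intersect; hence they are skew.
Distance = |w · n| / |n| = |21| / √27 ≈ 4.041.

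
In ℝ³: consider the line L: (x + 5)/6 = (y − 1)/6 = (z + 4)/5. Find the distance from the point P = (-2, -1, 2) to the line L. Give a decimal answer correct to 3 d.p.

L has direction (6, 6, 5) through (-5, 1, -4).
Taking (-5, 1, -4) on L with direction v = (6, 6, 5): w = P − (-5, 1, -4) = (3, -2, 6), and w × v = (-46, 21, 30).
Distance = |w × v| / |v| = √3457 / √97 ≈ 5.970.

5.970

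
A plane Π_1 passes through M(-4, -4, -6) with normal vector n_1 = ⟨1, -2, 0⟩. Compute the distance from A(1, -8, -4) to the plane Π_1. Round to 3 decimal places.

Π_1: n_1·r = n_1·M gives x - 2y = 4.
n·A − d = (1)·(1) + (-2)·(-8) + (0)·(-4) − 4 = 13; |n| = √5.
Distance = |13| / √5 = 13/√5 ≈ 5.814.

5.814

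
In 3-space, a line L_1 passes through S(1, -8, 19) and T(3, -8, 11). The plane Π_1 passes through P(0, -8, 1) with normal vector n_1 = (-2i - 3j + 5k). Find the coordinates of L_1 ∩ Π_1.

(5, -8, 3)

A direction vector for L_1 is T − S = (2, 0, -8).
Π_1: n_1·r = n_1·P gives -2x - 3y + 5z = 29.
Substitute r = (1, -8, 19) + t(2, 0, -8) into the plane: 117 + (-44)t = 29, so t = 2.
Intersection: (1, -8, 19) + 2·(2, 0, -8) = (5, -8, 3).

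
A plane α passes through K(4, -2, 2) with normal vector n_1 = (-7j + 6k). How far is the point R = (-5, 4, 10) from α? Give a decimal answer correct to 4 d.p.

α: n_1·r = n_1·K gives -7y + 6z = 26.
n·R − d = (0)·(-5) + (-7)·(4) + (6)·(10) − 26 = 6; |n| = √85.
Distance = |6| / √85 = 6/√85 ≈ 0.6508.

0.6508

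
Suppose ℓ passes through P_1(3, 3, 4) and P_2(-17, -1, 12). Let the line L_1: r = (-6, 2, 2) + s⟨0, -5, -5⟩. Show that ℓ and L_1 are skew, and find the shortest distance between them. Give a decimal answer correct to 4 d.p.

4.1660

A direction vector for ℓ is P_2 − P_1 = (-20, -4, 8).
Common perpendicular direction n = (-20, -4, 8) × (0, -5, -5) = (60, -100, 100).
With w = (-6, 2, 2) − (3, 3, 4) = (-9, -1, -2), w · n = -640.
Since n ≠ 0 the lines are not parallel, and w · n = -640 ≠ 0 so they do not intersect; hence they are skew.
Distance = |w · n| / |n| = |-640| / √23600 ≈ 4.1660.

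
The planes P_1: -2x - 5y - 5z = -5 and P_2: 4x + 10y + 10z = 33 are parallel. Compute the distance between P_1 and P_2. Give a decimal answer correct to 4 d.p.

1.5650

Rescale P_2 by 1/(-2): -2x - 5y - 5z = -33/2. Then distance = |-5 − (-33/2)| / √54 ≈ 1.5650.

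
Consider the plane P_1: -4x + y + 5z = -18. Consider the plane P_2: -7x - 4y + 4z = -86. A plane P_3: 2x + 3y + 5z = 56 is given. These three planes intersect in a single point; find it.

(10, 7, 3)

Solving the 3×3 linear system -4x + y + 5z = -18, -7x - 4y + 4z = -86, 2x + 3y + 5z = 56 (e.g. by elimination or Cramer's rule, determinant = 106) gives (10, 7, 3).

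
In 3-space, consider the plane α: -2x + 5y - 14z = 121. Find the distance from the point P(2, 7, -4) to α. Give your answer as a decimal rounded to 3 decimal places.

2.267

n·P − d = (-2)·(2) + (5)·(7) + (-14)·(-4) − 121 = -34; |n| = √225.
Distance = |-34| / √225 = 34/√225 ≈ 2.267.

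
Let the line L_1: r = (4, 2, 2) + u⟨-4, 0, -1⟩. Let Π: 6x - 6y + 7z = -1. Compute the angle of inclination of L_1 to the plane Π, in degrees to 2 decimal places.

sin θ = |n·v| / (|n||v|) = |-31| / (√121 · √17) = 0.68351.
θ ≈ 43.12°.

43.12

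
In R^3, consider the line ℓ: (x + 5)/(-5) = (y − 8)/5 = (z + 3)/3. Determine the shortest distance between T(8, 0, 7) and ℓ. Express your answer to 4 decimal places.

ℓ has direction (-5, 5, 3) through (-5, 8, -3).
Taking (-5, 8, -3) on ℓ with direction v = (-5, 5, 3): w = T − (-5, 8, -3) = (13, -8, 10), and w × v = (-74, -89, 25).
Distance = |w × v| / |v| = √14022 / √59 ≈ 15.4163.

15.4163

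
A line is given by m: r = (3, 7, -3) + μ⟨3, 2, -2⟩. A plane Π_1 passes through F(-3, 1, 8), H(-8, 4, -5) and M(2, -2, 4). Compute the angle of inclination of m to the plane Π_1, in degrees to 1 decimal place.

52.2

FH = (-5, 3, -13), FM = (5, -3, -4); a normal to Π_1 is FH × FM = (-51, -85, 0).
Using F: Π_1 has equation -51x - 85y = 68.
sin θ = |n·v| / (|n||v|) = |-323| / (√9826 · √17) = 0.79030.
θ ≈ 52.2°.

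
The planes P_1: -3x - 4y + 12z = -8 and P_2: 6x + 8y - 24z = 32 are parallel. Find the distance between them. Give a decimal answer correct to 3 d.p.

0.615

Rescale P_2 by 1/(-2): -3x - 4y + 12z = -16. Then distance = |-8 − (-16)| / √169 ≈ 0.615.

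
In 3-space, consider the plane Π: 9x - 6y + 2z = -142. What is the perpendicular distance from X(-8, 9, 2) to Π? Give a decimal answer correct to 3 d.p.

1.818

n·X − d = (9)·(-8) + (-6)·(9) + (2)·(2) − (-142) = 20; |n| = √121.
Distance = |20| / √121 = 20/√121 ≈ 1.818.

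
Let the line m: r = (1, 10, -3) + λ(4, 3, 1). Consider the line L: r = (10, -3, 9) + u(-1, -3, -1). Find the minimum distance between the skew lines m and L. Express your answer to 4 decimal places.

Common perpendicular direction n = (4, 3, 1) × (-1, -3, -1) = (0, 3, -9).
With w = (10, -3, 9) − (1, 10, -3) = (9, -13, 12), w · n = -147.
Distance = |w · n| / |n| = |-147| / √90 ≈ 15.4952.

15.4952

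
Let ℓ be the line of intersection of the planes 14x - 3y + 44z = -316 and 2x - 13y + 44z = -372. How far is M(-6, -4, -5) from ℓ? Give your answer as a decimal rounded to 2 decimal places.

11.07

Direction of ℓ: (14, -3, 44) × (2, -13, 44) = (440, -528, -176).
A point on ℓ: solving the two plane equations with x = -2 gives (-2, 8, -6).
Taking (-2, 8, -6) on ℓ with direction v = (440, -528, -176): w = M − (-2, 8, -6) = (-4, -12, 1), and w × v = (2640, -264, 7392).
Distance = |w × v| / |v| = √61680960 / √503360 ≈ 11.07.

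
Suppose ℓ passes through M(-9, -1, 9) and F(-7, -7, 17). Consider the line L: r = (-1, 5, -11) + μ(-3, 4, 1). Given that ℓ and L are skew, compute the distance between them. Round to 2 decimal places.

A direction vector for ℓ is F − M = (2, -6, 8).
Common perpendicular direction n = (2, -6, 8) × (-3, 4, 1) = (-38, -26, -10).
With w = (-1, 5, -11) − (-9, -1, 9) = (8, 6, -20), w · n = -260.
Distance = |w · n| / |n| = |-260| / √2220 ≈ 5.52.

5.52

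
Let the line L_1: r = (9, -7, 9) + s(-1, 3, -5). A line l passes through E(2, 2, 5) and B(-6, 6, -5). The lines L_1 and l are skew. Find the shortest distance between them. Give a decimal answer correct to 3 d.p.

6.949

A direction vector for l is B − E = (-8, 4, -10).
Common perpendicular direction n = (-1, 3, -5) × (-8, 4, -10) = (-10, 30, 20).
With w = (2, 2, 5) − (9, -7, 9) = (-7, 9, -4), w · n = 260.
Distance = |w · n| / |n| = |260| / √1400 ≈ 6.949.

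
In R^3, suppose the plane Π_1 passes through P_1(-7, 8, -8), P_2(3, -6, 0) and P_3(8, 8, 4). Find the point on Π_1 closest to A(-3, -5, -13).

P_1P_2 = (10, -14, 8), P_1P_3 = (15, 0, 12); a normal to Π_1 is P_1P_2 × P_1P_3 = (-168, 0, 210).
Using P_1: Π_1 has equation -168x + 210z = -504.
Foot = A − λn with λ = (n·A − d)/|n|² = (-2226 − (-504))/72324 = -1/42.
Foot = (-3, -5, -13) − (-1/42)·(-168, 0, 210) = (-7, -5, -8).

(-7, -5, -8)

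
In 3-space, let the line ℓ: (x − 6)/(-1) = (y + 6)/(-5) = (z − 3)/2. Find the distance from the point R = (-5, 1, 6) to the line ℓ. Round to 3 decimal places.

ℓ has direction (-1, -5, 2) through (6, -6, 3).
Taking (6, -6, 3) on ℓ with direction v = (-1, -5, 2): w = R − (6, -6, 3) = (-11, 7, 3), and w × v = (29, 19, 62).
Distance = |w × v| / |v| = √5046 / √30 ≈ 12.969.

12.969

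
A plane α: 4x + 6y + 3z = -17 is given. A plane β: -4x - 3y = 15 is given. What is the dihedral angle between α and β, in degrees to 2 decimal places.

29.47

cos θ = |n₁·n₂| / (|n₁||n₂|) = |-34| / (√61 · √25).
θ = arccos(0.87065) ≈ 29.47°.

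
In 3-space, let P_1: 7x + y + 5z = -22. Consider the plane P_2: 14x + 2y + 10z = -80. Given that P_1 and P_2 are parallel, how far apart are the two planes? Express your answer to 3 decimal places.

Rescale P_2 by 1/2: 7x + y + 5z = -40. Then distance = |-22 − (-40)| / √75 ≈ 2.078.

2.078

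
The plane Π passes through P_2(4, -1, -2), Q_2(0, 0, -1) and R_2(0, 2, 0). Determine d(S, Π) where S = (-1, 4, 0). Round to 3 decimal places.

P_2Q_2 = (-4, 1, 1), P_2R_2 = (-4, 3, 2); a normal to Π is P_2Q_2 × P_2R_2 = (-1, 4, -8).
Using P_2: Π has equation -x + 4y - 8z = 8.
n·S − d = (-1)·(-1) + (4)·(4) + (-8)·(0) − 8 = 9; |n| = √81.
Distance = |9| / √81 = 9/√81 ≈ 1.000.

1.000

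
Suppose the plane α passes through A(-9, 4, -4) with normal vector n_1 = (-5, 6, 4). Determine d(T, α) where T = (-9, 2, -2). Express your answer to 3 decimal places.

0.456

α: n_1·r = n_1·A gives -5x + 6y + 4z = 53.
n·T − d = (-5)·(-9) + (6)·(2) + (4)·(-2) − 53 = -4; |n| = √77.
Distance = |-4| / √77 = 4/√77 ≈ 0.456.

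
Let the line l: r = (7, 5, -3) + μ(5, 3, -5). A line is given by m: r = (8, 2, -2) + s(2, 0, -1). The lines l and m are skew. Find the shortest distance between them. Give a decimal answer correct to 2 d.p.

Common perpendicular direction n = (5, 3, -5) × (2, 0, -1) = (-3, -5, -6).
With w = (8, 2, -2) − (7, 5, -3) = (1, -3, 1), w · n = 6.
Distance = |w · n| / |n| = |6| / √70 ≈ 0.72.

0.72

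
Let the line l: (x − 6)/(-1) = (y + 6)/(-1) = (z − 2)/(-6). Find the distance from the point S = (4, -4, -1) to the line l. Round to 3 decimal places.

l has direction (-1, -1, -6) through (6, -6, 2).
Taking (6, -6, 2) on l with direction v = (-1, -1, -6): w = S − (6, -6, 2) = (-2, 2, -3), and w × v = (-15, -9, 4).
Distance = |w × v| / |v| = √322 / √38 ≈ 2.911.

2.911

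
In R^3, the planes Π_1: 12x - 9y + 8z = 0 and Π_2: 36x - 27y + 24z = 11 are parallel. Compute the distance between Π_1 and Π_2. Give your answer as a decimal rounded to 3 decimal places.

Rescale Π_2 by 1/3: 12x - 9y + 8z = 11/3. Then distance = |0 − (11/3)| / √289 ≈ 0.216.

0.216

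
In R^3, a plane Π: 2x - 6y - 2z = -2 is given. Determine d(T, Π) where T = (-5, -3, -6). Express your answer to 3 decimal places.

n·T − d = (2)·(-5) + (-6)·(-3) + (-2)·(-6) − (-2) = 22; |n| = √44.
Distance = |22| / √44 = 22/√44 ≈ 3.317.

3.317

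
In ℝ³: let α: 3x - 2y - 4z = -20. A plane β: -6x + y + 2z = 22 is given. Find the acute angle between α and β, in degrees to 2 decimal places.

35.71

cos θ = |n₁·n₂| / (|n₁||n₂|) = |-28| / (√29 · √41).
θ = arccos(0.81202) ≈ 35.71°.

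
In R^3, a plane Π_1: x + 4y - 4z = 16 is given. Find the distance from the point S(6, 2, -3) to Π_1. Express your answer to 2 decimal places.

1.74

n·S − d = (1)·(6) + (4)·(2) + (-4)·(-3) − 16 = 10; |n| = √33.
Distance = |10| / √33 = 10/√33 ≈ 1.74.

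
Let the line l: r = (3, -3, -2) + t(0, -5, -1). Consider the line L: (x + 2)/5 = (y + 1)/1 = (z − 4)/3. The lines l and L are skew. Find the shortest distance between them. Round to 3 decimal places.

L has direction (5, 1, 3) through (-2, -1, 4).
Common perpendicular direction n = (0, -5, -1) × (5, 1, 3) = (-14, -5, 25).
With w = (-2, -1, 4) − (3, -3, -2) = (-5, 2, 6), w · n = 210.
Distance = |w · n| / |n| = |210| / √846 ≈ 7.220.

7.220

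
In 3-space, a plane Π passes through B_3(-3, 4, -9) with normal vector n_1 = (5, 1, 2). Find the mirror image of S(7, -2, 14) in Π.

Π: n_1·r = n_1·B_3 gives 5x + y + 2z = -29.
λ = (n·S − d)/|n|² = (61 − (-29))/30 = 3.
Reflection = S − 2λn = (7, -2, 14) − 6·(5, 1, 2) = (-23, -8, 2).

(-23, -8, 2)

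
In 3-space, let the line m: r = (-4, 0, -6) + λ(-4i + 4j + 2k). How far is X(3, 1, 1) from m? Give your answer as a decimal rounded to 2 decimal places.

Taking (-4, 0, -6) on m with direction v = (-4, 4, 2): w = X − (-4, 0, -6) = (7, 1, 7), and w × v = (-26, -42, 32).
Distance = |w × v| / |v| = √3464 / √36 ≈ 9.81.

9.81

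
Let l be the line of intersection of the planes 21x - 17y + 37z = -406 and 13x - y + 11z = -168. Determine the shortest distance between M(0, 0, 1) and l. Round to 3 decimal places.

10.516

Direction of l: (21, -17, 37) × (13, -1, 11) = (-150, 250, 200).
A point on l: solving the two plane equations with x = -7 gives (-7, 0, -7).
Taking (-7, 0, -7) on l with direction v = (-150, 250, 200): w = M − (-7, 0, -7) = (7, 0, 8), and w × v = (-2000, -2600, 1750).
Distance = |w × v| / |v| = √13822500 / √125000 ≈ 10.516.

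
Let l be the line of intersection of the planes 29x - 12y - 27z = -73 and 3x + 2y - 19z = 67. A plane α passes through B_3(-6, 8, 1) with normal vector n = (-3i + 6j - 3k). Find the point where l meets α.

(-2, 8, -3)

Direction of l: (29, -12, -27) × (3, 2, -19) = (282, 470, 94).
A point on l: solving the two plane equations with x = 10 gives (10, 28, 1).
α: n·r = n·B_3 gives -3x + 6y - 3z = 63.
Substitute r = (10, 28, 1) + t(282, 470, 94) into the plane: 135 + 1692t = 63, so t = -2/47.
Intersection: (10, 28, 1) + (-2/47)·(282, 470, 94) = (-2, 8, -3).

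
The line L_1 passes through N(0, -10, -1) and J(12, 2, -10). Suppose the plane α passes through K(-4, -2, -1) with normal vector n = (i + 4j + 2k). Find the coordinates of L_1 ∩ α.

A direction vector for L_1 is J − N = (12, 12, -9).
α: n·r = n·K gives x + 4y + 2z = -14.
Substitute r = (0, -10, -1) + t(12, 12, -9) into the plane: -42 + 42t = -14, so t = 2/3.
Intersection: (0, -10, -1) + (2/3)·(12, 12, -9) = (8, -2, -7).

(8, -2, -7)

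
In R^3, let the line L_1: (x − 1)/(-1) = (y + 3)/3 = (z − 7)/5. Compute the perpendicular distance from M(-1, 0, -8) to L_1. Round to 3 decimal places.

10.999

L_1 has direction (-1, 3, 5) through (1, -3, 7).
Taking (1, -3, 7) on L_1 with direction v = (-1, 3, 5): w = M − (1, -3, 7) = (-2, 3, -15), and w × v = (60, 25, -3).
Distance = |w × v| / |v| = √4234 / √35 ≈ 10.999.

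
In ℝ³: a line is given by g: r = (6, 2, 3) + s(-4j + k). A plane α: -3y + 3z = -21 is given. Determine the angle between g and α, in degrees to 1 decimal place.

59.0

sin θ = |n·v| / (|n||v|) = |15| / (√18 · √17) = 0.85749.
θ ≈ 59.0°.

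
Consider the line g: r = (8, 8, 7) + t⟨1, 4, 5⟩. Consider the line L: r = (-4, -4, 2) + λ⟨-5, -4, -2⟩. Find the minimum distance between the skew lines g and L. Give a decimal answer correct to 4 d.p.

1.7061

Common perpendicular direction n = (1, 4, 5) × (-5, -4, -2) = (12, -23, 16).
With w = (-4, -4, 2) − (8, 8, 7) = (-12, -12, -5), w · n = 52.
Distance = |w · n| / |n| = |52| / √929 ≈ 1.7061.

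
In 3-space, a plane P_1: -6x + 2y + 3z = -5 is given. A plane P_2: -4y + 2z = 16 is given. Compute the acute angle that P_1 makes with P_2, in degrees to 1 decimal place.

cos θ = |n₁·n₂| / (|n₁||n₂|) = |-2| / (√49 · √20).
θ = arccos(0.06389) ≈ 86.3°.

86.3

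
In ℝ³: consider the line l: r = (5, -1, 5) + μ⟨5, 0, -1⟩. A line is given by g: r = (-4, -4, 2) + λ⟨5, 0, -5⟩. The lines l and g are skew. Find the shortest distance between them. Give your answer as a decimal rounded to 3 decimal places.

Common perpendicular direction n = (5, 0, -1) × (5, 0, -5) = (0, 20, 0).
With w = (-4, -4, 2) − (5, -1, 5) = (-9, -3, -3), w · n = -60.
Distance = |w · n| / |n| = |-60| / √400 ≈ 3.000.

3.000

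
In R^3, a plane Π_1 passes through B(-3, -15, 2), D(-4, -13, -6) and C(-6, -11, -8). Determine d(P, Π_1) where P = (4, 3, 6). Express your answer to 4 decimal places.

18.5472

BD = (-1, 2, -8), BC = (-3, 4, -10); a normal to Π_1 is BD × BC = (12, 14, 2).
Using B: Π_1 has equation 12x + 14y + 2z = -242.
n·P − d = (12)·(4) + (14)·(3) + (2)·(6) − (-242) = 344; |n| = √344.
Distance = |344| / √344 = 344/√344 ≈ 18.5472.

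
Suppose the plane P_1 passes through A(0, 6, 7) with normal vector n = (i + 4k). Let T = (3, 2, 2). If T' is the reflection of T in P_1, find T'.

P_1: n·r = n·A gives x + 4z = 28.
λ = (n·T − d)/|n|² = (11 − 28)/17 = -1.
Reflection = T − 2λn = (3, 2, 2) − (-2)·(1, 0, 4) = (5, 2, 10).

(5, 2, 10)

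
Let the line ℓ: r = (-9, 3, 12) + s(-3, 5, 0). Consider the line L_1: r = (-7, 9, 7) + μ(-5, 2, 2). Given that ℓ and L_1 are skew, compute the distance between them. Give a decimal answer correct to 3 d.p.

1.749

Common perpendicular direction n = (-3, 5, 0) × (-5, 2, 2) = (10, 6, 19).
With w = (-7, 9, 7) − (-9, 3, 12) = (2, 6, -5), w · n = -39.
Distance = |w · n| / |n| = |-39| / √497 ≈ 1.749.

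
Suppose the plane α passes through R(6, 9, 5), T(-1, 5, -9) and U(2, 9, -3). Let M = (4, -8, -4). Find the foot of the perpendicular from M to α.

(2, -8, -3)

RT = (-7, -4, -14), RU = (-4, 0, -8); a normal to α is RT × RU = (32, 0, -16).
Using R: α has equation 32x - 16z = 112.
Foot = M − λn with λ = (n·M − d)/|n|² = (192 − 112)/1280 = 1/16.
Foot = (4, -8, -4) − (1/16)·(32, 0, -16) = (2, -8, -3).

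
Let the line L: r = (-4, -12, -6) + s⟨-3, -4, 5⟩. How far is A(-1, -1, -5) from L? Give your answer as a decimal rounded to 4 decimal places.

Taking (-4, -12, -6) on L with direction v = (-3, -4, 5): w = A − (-4, -12, -6) = (3, 11, 1), and w × v = (59, -18, 21).
Distance = |w × v| / |v| = √4246 / √50 ≈ 9.2152.

9.2152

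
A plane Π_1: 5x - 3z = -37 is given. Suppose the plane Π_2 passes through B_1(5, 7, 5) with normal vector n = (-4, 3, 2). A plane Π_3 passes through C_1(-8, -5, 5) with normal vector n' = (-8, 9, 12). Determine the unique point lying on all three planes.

(-2, -5, 9)

Π_2: n·r = n·B_1 gives -4x + 3y + 2z = 11.
Π_3: n'·r = n'·C_1 gives -8x + 9y + 12z = 79.
Solving the 3×3 linear system 5x - 3z = -37, -4x + 3y + 2z = 11, -8x + 9y + 12z = 79 (e.g. by elimination or Cramer's rule, determinant = 126) gives (-2, -5, 9).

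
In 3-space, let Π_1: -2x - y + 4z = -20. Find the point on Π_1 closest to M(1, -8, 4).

Foot = M − λn with λ = (n·M − d)/|n|² = (22 − (-20))/21 = 2.
Foot = (1, -8, 4) − 2·(-2, -1, 4) = (5, -6, -4).

(5, -6, -4)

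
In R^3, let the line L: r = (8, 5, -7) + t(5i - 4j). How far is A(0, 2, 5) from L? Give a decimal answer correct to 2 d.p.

Taking (8, 5, -7) on L with direction v = (5, -4, 0): w = A − (8, 5, -7) = (-8, -3, 12), and w × v = (48, 60, 47).
Distance = |w × v| / |v| = √8113 / √41 ≈ 14.07.

14.07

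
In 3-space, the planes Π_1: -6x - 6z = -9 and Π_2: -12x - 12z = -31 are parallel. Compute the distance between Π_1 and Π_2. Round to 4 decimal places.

Rescale Π_2 by 1/2: -6x - 6z = -31/2. Then distance = |-9 − (-31/2)| / √72 ≈ 0.7660.

0.7660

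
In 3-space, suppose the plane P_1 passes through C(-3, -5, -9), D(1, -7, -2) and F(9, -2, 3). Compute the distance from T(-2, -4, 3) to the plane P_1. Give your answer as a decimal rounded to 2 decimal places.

CD = (4, -2, 7), CF = (12, 3, 12); a normal to P_1 is CD × CF = (-45, 36, 36).
Using C: P_1 has equation -45x + 36y + 36z = -369.
n·T − d = (-45)·(-2) + (36)·(-4) + (36)·(3) − (-369) = 423; |n| = √4617.
Distance = |423| / √4617 = 423/√4617 ≈ 6.23.

6.23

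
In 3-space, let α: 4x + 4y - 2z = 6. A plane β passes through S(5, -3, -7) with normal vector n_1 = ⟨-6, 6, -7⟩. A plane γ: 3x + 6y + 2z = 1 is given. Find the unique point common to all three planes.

(1, 0, -1)

β: n_1·r = n_1·S gives -6x + 6y - 7z = 1.
Solving the 3×3 linear system 4x + 4y - 2z = 6, -6x + 6y - 7z = 1, 3x + 6y + 2z = 1 (e.g. by elimination or Cramer's rule, determinant = 288) gives (1, 0, -1).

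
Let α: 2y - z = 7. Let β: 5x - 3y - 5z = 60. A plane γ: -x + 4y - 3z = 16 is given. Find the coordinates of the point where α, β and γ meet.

Solving the 3×3 linear system 2y - z = 7, 5x - 3y - 5z = 60, -x + 4y - 3z = 16 (e.g. by elimination or Cramer's rule, determinant = 23) gives (5, 0, -7).

(5, 0, -7)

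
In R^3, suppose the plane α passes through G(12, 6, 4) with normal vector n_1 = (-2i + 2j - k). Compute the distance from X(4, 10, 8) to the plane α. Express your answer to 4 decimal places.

α: n_1·r = n_1·G gives -2x + 2y - z = -16.
n·X − d = (-2)·(4) + (2)·(10) + (-1)·(8) − (-16) = 20; |n| = √9.
Distance = |20| / √9 = 20/√9 ≈ 6.6667.

6.6667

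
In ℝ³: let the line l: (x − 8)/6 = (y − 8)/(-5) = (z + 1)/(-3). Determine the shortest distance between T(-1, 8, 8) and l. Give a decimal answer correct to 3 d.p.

8.263

l has direction (6, -5, -3) through (8, 8, -1).
Taking (8, 8, -1) on l with direction v = (6, -5, -3): w = T − (8, 8, -1) = (-9, 0, 9), and w × v = (45, 27, 45).
Distance = |w × v| / |v| = √4779 / √70 ≈ 8.263.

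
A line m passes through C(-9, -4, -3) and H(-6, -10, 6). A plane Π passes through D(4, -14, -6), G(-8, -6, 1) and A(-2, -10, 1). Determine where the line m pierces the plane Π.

(-8, -6, 0)

A direction vector for m is H − C = (3, -6, 9).
DG = (-12, 8, 7), DA = (-6, 4, 7); a normal to Π is DG × DA = (28, 42, 0).
Using D: Π has equation 28x + 42y = -476.
Substitute r = (-9, -4, -3) + t(3, -6, 9) into the plane: -420 + (-168)t = -476, so t = 1/3.
Intersection: (-9, -4, -3) + (1/3)·(3, -6, 9) = (-8, -6, 0).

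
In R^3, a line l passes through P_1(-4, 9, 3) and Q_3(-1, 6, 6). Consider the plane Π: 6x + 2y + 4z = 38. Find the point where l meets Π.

(0, 5, 7)

A direction vector for l is Q_3 − P_1 = (3, -3, 3).
Substitute r = (-4, 9, 3) + t(3, -3, 3) into the plane: 6 + 24t = 38, so t = 4/3.
Intersection: (-4, 9, 3) + (4/3)·(3, -3, 3) = (0, 5, 7).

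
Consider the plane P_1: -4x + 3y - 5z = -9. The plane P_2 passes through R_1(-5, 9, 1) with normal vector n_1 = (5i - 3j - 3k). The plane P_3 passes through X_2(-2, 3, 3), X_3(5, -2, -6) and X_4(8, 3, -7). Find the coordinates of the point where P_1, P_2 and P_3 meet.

P_2: n_1·r = n_1·R_1 gives 5x - 3y - 3z = -55.
X_2X_3 = (7, -5, -9), X_2X_4 = (10, 0, -10); a normal to P_3 is X_2X_3 × X_2X_4 = (50, -20, 50).
Using X_2: P_3 has equation 50x - 20y + 50z = -10.
Solving the 3×3 linear system -4x + 3y - 5z = -9, 5x - 3y - 3z = -55, 50x - 20y + 50z = -10 (e.g. by elimination or Cramer's rule, determinant = -610) gives (-8, -2, 7).

(-8, -2, 7)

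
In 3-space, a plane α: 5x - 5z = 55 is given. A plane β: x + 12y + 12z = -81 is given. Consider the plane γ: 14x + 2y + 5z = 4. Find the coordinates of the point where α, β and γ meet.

Solving the 3×3 linear system 5x - 5z = 55, x + 12y + 12z = -81, 14x + 2y + 5z = 4 (e.g. by elimination or Cramer's rule, determinant = 1010) gives (3, 1, -8).

(3, 1, -8)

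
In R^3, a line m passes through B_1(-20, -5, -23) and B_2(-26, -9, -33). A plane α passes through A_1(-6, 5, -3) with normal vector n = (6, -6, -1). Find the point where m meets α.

(-8, 3, -3)

A direction vector for m is B_2 − B_1 = (-6, -4, -10).
α: n·r = n·A_1 gives 6x - 6y - z = -63.
Substitute r = (-20, -5, -23) + t(-6, -4, -10) into the plane: -67 + (-2)t = -63, so t = -2.
Intersection: (-20, -5, -23) + (-2)·(-6, -4, -10) = (-8, 3, -3).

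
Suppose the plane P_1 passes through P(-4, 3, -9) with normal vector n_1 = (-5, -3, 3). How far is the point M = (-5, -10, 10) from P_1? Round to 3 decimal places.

15.402

P_1: n_1·r = n_1·P gives -5x - 3y + 3z = -16.
n·M − d = (-5)·(-5) + (-3)·(-10) + (3)·(10) − (-16) = 101; |n| = √43.
Distance = |101| / √43 = 101/√43 ≈ 15.402.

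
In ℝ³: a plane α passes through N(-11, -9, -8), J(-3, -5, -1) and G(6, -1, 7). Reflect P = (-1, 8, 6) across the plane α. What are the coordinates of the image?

(7, 6, -2)

NJ = (8, 4, 7), NG = (17, 8, 15); a normal to α is NJ × NG = (4, -1, -4).
Using N: α has equation 4x - y - 4z = -3.
λ = (n·P − d)/|n|² = (-36 − (-3))/33 = -1.
Reflection = P − 2λn = (-1, 8, 6) − (-2)·(4, -1, -4) = (7, 6, -2).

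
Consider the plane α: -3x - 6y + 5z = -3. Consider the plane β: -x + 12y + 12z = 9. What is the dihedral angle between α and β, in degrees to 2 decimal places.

86.37

cos θ = |n₁·n₂| / (|n₁||n₂|) = |-9| / (√70 · √289).
θ = arccos(0.06328) ≈ 86.37°.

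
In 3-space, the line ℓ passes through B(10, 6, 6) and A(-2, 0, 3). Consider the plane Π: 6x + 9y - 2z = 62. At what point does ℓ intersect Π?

A direction vector for ℓ is A − B = (-12, -6, -3).
Substitute r = (10, 6, 6) + t(-12, -6, -3) into the plane: 102 + (-120)t = 62, so t = 1/3.
Intersection: (10, 6, 6) + (1/3)·(-12, -6, -3) = (6, 4, 5).

(6, 4, 5)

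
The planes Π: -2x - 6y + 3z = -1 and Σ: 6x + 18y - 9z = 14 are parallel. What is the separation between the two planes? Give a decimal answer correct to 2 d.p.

0.52

Rescale Σ by 1/(-3): -2x - 6y + 3z = -14/3. Then distance = |-1 − (-14/3)| / √49 ≈ 0.52.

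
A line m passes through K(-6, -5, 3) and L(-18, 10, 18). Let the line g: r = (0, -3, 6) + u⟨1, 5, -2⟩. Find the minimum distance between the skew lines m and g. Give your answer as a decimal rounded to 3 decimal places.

6.749

A direction vector for m is L − K = (-12, 15, 15).
Common perpendicular direction n = (-12, 15, 15) × (1, 5, -2) = (-105, -9, -75).
With w = (0, -3, 6) − (-6, -5, 3) = (6, 2, 3), w · n = -873.
Distance = |w · n| / |n| = |-873| / √16731 ≈ 6.749.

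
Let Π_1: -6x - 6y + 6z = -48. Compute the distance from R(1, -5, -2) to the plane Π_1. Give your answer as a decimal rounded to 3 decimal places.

n·R − d = (-6)·(1) + (-6)·(-5) + (6)·(-2) − (-48) = 60; |n| = √108.
Distance = |60| / √108 = 60/√108 ≈ 5.774.

5.774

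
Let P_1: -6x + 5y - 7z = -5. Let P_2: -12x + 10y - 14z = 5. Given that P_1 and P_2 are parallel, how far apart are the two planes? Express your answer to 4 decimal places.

0.7151

Rescale P_2 by 1/2: -6x + 5y - 7z = 5/2. Then distance = |-5 − (5/2)| / √110 ≈ 0.7151.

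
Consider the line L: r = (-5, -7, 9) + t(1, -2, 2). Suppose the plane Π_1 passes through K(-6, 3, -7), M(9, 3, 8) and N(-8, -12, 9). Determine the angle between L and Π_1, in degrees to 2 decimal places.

KM = (15, 0, 15), KN = (-2, -15, 16); a normal to Π_1 is KM × KN = (225, -270, -225).
Using K: Π_1 has equation 225x - 270y - 225z = -585.
sin θ = |n·v| / (|n||v|) = |315| / (√174150 · √9) = 0.25161.
θ ≈ 14.57°.

14.57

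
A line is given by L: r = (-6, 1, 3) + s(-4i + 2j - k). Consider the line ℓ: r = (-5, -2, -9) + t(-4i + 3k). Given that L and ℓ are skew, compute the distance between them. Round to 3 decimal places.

Common perpendicular direction n = (-4, 2, -1) × (-4, 0, 3) = (6, 16, 8).
With w = (-5, -2, -9) − (-6, 1, 3) = (1, -3, -12), w · n = -138.
Distance = |w · n| / |n| = |-138| / √356 ≈ 7.314.

7.314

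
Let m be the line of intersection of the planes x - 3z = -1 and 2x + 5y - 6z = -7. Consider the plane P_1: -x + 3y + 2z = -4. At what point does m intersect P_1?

Direction of m: (1, 0, -3) × (2, 5, -6) = (15, 0, 5).
A point on m: solving the two plane equations with x = 14 gives (14, -1, 5).
Substitute r = (14, -1, 5) + t(15, 0, 5) into the plane: -7 + (-5)t = -4, so t = -3/5.
Intersection: (14, -1, 5) + (-3/5)·(15, 0, 5) = (5, -1, 2).

(5, -1, 2)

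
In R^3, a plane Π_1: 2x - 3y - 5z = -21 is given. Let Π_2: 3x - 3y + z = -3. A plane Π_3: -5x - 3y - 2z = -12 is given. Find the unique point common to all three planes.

(0, 2, 3)

Solving the 3×3 linear system 2x - 3y - 5z = -21, 3x - 3y + z = -3, -5x - 3y - 2z = -12 (e.g. by elimination or Cramer's rule, determinant = 135) gives (0, 2, 3).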